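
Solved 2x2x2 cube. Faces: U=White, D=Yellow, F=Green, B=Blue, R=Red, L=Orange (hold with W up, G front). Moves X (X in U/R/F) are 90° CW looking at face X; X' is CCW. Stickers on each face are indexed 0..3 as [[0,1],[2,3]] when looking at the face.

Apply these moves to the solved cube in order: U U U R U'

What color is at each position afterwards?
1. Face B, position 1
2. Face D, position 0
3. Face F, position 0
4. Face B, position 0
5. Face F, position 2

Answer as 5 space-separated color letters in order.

Answer: G Y B R G

Derivation:
After move 1 (U): U=WWWW F=RRGG R=BBRR B=OOBB L=GGOO
After move 2 (U): U=WWWW F=BBGG R=OORR B=GGBB L=RROO
After move 3 (U): U=WWWW F=OOGG R=GGRR B=RRBB L=BBOO
After move 4 (R): R=RGRG U=WOWG F=OYGY D=YBYR B=WRWB
After move 5 (U'): U=OGWW F=BBGY R=OYRG B=RGWB L=WROO
Query 1: B[1] = G
Query 2: D[0] = Y
Query 3: F[0] = B
Query 4: B[0] = R
Query 5: F[2] = G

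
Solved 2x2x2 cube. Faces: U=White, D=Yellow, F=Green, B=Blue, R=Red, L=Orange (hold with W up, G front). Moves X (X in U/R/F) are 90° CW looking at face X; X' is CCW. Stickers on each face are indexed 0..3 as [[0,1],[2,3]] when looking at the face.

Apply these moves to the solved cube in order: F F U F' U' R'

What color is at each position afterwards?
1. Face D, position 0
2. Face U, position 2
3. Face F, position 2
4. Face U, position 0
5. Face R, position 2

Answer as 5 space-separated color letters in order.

After move 1 (F): F=GGGG U=WWOO R=WRWR D=RRYY L=OYOY
After move 2 (F): F=GGGG U=WWYY R=OROR D=WWYY L=OROR
After move 3 (U): U=YWYW F=ORGG R=BBOR B=ORBB L=GGOR
After move 4 (F'): F=RGOG U=YWBO R=WBWR D=GRYY L=GWOY
After move 5 (U'): U=WOYB F=GWOG R=RGWR B=WBBB L=OROY
After move 6 (R'): R=GRRW U=WBYW F=GOOB D=GWYG B=YBRB
Query 1: D[0] = G
Query 2: U[2] = Y
Query 3: F[2] = O
Query 4: U[0] = W
Query 5: R[2] = R

Answer: G Y O W R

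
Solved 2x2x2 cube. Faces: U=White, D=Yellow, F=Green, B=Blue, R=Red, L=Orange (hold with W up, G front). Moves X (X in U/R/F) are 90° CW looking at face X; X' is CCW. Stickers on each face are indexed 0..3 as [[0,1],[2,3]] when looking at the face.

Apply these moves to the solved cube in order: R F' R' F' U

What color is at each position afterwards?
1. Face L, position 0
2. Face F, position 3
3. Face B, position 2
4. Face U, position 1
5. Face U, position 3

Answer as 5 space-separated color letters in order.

After move 1 (R): R=RRRR U=WGWG F=GYGY D=YBYB B=WBWB
After move 2 (F'): F=YYGG U=WGRR R=BRYR D=OOYB L=OGOW
After move 3 (R'): R=RRBY U=WWRW F=YGGR D=OYYG B=BBOB
After move 4 (F'): F=GRYG U=WWRB R=YROY D=GWYG L=OWOR
After move 5 (U): U=RWBW F=YRYG R=BBOY B=OWOB L=GROR
Query 1: L[0] = G
Query 2: F[3] = G
Query 3: B[2] = O
Query 4: U[1] = W
Query 5: U[3] = W

Answer: G G O W W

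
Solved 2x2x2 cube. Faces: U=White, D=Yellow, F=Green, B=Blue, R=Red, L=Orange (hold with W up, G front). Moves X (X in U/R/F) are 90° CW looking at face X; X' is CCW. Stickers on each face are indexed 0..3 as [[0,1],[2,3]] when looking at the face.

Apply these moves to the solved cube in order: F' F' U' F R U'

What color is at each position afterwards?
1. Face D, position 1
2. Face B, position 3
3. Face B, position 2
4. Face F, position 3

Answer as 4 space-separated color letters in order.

After move 1 (F'): F=GGGG U=WWRR R=YRYR D=OOYY L=OWOW
After move 2 (F'): F=GGGG U=WWYY R=OROR D=WWYY L=OROR
After move 3 (U'): U=WYWY F=ORGG R=GGOR B=ORBB L=BBOR
After move 4 (F): F=GOGR U=WYRB R=WGYR D=OGYY L=BWOW
After move 5 (R): R=YWRG U=WORR F=GGGY D=OBYO B=BRYB
After move 6 (U'): U=ORWR F=BWGY R=GGRG B=YWYB L=BROW
Query 1: D[1] = B
Query 2: B[3] = B
Query 3: B[2] = Y
Query 4: F[3] = Y

Answer: B B Y Y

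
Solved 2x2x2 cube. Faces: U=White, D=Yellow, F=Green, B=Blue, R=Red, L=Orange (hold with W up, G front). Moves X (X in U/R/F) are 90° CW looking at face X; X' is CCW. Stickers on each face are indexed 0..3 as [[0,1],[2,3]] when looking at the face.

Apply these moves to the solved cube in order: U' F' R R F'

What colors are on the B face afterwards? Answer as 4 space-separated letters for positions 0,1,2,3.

After move 1 (U'): U=WWWW F=OOGG R=GGRR B=RRBB L=BBOO
After move 2 (F'): F=OGOG U=WWGR R=YGYR D=BOYY L=BWOW
After move 3 (R): R=YYRG U=WGGG F=OOOY D=BBYR B=RRWB
After move 4 (R): R=RYGY U=WOGY F=OBOR D=BWYR B=GRGB
After move 5 (F'): F=BROO U=WORG R=WYBY D=WWYR L=BYOG
Query: B face = GRGB

Answer: G R G B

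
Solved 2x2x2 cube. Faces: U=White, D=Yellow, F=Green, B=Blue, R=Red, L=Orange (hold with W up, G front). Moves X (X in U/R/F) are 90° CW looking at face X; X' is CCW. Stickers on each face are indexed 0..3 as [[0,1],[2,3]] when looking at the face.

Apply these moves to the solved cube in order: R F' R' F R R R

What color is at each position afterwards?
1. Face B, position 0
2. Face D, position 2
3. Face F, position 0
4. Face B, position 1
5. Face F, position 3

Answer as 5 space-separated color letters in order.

Answer: G Y G B G

Derivation:
After move 1 (R): R=RRRR U=WGWG F=GYGY D=YBYB B=WBWB
After move 2 (F'): F=YYGG U=WGRR R=BRYR D=OOYB L=OGOW
After move 3 (R'): R=RRBY U=WWRW F=YGGR D=OYYG B=BBOB
After move 4 (F): F=GYRG U=WWWG R=RRWY D=BRYG L=OOOY
After move 5 (R): R=WRYR U=WYWG F=GRRG D=BOYB B=GBWB
After move 6 (R): R=YWRR U=WRWG F=GORB D=BWYG B=GBYB
After move 7 (R): R=RYRW U=WOWB F=GWRG D=BYYG B=GBRB
Query 1: B[0] = G
Query 2: D[2] = Y
Query 3: F[0] = G
Query 4: B[1] = B
Query 5: F[3] = G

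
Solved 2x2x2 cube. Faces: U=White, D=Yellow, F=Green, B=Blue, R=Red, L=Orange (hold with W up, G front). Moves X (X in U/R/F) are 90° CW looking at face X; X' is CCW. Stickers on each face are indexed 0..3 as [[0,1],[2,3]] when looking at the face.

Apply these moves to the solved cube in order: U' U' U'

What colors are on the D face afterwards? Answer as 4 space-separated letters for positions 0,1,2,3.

Answer: Y Y Y Y

Derivation:
After move 1 (U'): U=WWWW F=OOGG R=GGRR B=RRBB L=BBOO
After move 2 (U'): U=WWWW F=BBGG R=OORR B=GGBB L=RROO
After move 3 (U'): U=WWWW F=RRGG R=BBRR B=OOBB L=GGOO
Query: D face = YYYY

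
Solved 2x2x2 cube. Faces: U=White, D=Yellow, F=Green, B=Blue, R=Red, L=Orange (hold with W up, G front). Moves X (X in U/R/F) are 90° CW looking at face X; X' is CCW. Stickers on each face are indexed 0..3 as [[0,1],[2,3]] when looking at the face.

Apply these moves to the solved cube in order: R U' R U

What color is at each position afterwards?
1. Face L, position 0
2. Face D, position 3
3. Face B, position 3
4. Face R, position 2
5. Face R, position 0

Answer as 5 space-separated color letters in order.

Answer: O R B R W

Derivation:
After move 1 (R): R=RRRR U=WGWG F=GYGY D=YBYB B=WBWB
After move 2 (U'): U=GGWW F=OOGY R=GYRR B=RRWB L=WBOO
After move 3 (R): R=RGRY U=GOWY F=OBGB D=YWYR B=WRGB
After move 4 (U): U=WGYO F=RGGB R=WRRY B=WBGB L=OBOO
Query 1: L[0] = O
Query 2: D[3] = R
Query 3: B[3] = B
Query 4: R[2] = R
Query 5: R[0] = W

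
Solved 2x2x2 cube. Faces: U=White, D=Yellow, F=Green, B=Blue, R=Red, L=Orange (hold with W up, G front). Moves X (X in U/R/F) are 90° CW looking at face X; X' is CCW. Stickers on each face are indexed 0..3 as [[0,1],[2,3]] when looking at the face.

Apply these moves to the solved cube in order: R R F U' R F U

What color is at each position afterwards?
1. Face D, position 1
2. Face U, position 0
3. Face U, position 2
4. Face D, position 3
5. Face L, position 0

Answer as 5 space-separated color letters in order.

Answer: Y W B W B

Derivation:
After move 1 (R): R=RRRR U=WGWG F=GYGY D=YBYB B=WBWB
After move 2 (R): R=RRRR U=WYWY F=GBGB D=YWYW B=GBGB
After move 3 (F): F=GGBB U=WYOO R=WRYR D=RRYW L=OYOW
After move 4 (U'): U=YOWO F=OYBB R=GGYR B=WRGB L=GBOW
After move 5 (R): R=YGRG U=YYWB F=ORBW D=RGYW B=OROB
After move 6 (F): F=BOWR U=YYWB R=WGBG D=RYYW L=GROG
After move 7 (U): U=WYBY F=WGWR R=ORBG B=GROB L=BOOG
Query 1: D[1] = Y
Query 2: U[0] = W
Query 3: U[2] = B
Query 4: D[3] = W
Query 5: L[0] = B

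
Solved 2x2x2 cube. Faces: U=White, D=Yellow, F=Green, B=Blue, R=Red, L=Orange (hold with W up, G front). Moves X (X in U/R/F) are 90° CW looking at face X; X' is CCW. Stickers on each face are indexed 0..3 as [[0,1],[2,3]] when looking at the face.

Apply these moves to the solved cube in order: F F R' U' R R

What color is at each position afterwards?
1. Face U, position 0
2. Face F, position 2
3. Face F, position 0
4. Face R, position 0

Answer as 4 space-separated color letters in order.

After move 1 (F): F=GGGG U=WWOO R=WRWR D=RRYY L=OYOY
After move 2 (F): F=GGGG U=WWYY R=OROR D=WWYY L=OROR
After move 3 (R'): R=RROO U=WBYB F=GWGY D=WGYG B=YBWB
After move 4 (U'): U=BBWY F=ORGY R=GWOO B=RRWB L=YBOR
After move 5 (R): R=OGOW U=BRWY F=OGGG D=WWYR B=YRBB
After move 6 (R): R=OOWG U=BGWG F=OWGR D=WBYY B=YRRB
Query 1: U[0] = B
Query 2: F[2] = G
Query 3: F[0] = O
Query 4: R[0] = O

Answer: B G O O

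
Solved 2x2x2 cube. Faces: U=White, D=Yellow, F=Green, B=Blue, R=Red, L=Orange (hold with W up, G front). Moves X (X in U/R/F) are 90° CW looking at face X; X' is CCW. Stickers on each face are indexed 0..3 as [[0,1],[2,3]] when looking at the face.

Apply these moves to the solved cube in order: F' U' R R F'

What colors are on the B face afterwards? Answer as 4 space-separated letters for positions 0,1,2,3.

Answer: G R W B

Derivation:
After move 1 (F'): F=GGGG U=WWRR R=YRYR D=OOYY L=OWOW
After move 2 (U'): U=WRWR F=OWGG R=GGYR B=YRBB L=BBOW
After move 3 (R): R=YGRG U=WWWG F=OOGY D=OBYY B=RRRB
After move 4 (R): R=RYGG U=WOWY F=OBGY D=ORYR B=GRWB
After move 5 (F'): F=BYOG U=WORG R=RYOG D=BWYR L=BYOW
Query: B face = GRWB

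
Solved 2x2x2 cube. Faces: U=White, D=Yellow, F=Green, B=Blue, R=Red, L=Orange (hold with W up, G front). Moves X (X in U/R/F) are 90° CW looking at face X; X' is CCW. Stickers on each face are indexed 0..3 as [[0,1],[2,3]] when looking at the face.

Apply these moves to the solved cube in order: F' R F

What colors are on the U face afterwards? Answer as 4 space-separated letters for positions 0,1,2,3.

After move 1 (F'): F=GGGG U=WWRR R=YRYR D=OOYY L=OWOW
After move 2 (R): R=YYRR U=WGRG F=GOGY D=OBYB B=RBWB
After move 3 (F): F=GGYO U=WGWW R=RYGR D=RYYB L=OOOB
Query: U face = WGWW

Answer: W G W W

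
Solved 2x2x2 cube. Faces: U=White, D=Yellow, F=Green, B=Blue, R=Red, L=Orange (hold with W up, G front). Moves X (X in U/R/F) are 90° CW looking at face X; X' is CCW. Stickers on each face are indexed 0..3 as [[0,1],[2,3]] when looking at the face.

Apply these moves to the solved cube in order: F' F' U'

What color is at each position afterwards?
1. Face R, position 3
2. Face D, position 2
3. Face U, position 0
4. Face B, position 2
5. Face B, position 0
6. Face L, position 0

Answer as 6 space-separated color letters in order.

Answer: R Y W B O B

Derivation:
After move 1 (F'): F=GGGG U=WWRR R=YRYR D=OOYY L=OWOW
After move 2 (F'): F=GGGG U=WWYY R=OROR D=WWYY L=OROR
After move 3 (U'): U=WYWY F=ORGG R=GGOR B=ORBB L=BBOR
Query 1: R[3] = R
Query 2: D[2] = Y
Query 3: U[0] = W
Query 4: B[2] = B
Query 5: B[0] = O
Query 6: L[0] = B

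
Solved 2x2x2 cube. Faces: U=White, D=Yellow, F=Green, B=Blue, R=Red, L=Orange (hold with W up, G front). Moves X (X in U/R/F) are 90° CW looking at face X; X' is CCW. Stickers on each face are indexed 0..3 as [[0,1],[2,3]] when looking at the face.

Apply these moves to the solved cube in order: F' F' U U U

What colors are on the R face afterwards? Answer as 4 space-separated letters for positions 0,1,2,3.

After move 1 (F'): F=GGGG U=WWRR R=YRYR D=OOYY L=OWOW
After move 2 (F'): F=GGGG U=WWYY R=OROR D=WWYY L=OROR
After move 3 (U): U=YWYW F=ORGG R=BBOR B=ORBB L=GGOR
After move 4 (U): U=YYWW F=BBGG R=OROR B=GGBB L=OROR
After move 5 (U): U=WYWY F=ORGG R=GGOR B=ORBB L=BBOR
Query: R face = GGOR

Answer: G G O R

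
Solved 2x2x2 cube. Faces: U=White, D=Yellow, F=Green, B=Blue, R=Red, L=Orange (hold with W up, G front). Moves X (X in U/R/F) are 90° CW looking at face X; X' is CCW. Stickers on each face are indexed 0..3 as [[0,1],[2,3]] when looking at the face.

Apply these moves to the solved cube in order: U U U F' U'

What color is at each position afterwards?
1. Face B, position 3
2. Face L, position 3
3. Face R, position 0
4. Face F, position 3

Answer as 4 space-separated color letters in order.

Answer: B W O G

Derivation:
After move 1 (U): U=WWWW F=RRGG R=BBRR B=OOBB L=GGOO
After move 2 (U): U=WWWW F=BBGG R=OORR B=GGBB L=RROO
After move 3 (U): U=WWWW F=OOGG R=GGRR B=RRBB L=BBOO
After move 4 (F'): F=OGOG U=WWGR R=YGYR D=BOYY L=BWOW
After move 5 (U'): U=WRWG F=BWOG R=OGYR B=YGBB L=RROW
Query 1: B[3] = B
Query 2: L[3] = W
Query 3: R[0] = O
Query 4: F[3] = G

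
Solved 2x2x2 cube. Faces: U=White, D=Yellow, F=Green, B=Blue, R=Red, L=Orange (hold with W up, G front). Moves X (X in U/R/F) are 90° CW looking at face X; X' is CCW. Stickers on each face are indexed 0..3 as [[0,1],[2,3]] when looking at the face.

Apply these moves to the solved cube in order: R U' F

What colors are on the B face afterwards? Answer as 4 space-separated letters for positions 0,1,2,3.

After move 1 (R): R=RRRR U=WGWG F=GYGY D=YBYB B=WBWB
After move 2 (U'): U=GGWW F=OOGY R=GYRR B=RRWB L=WBOO
After move 3 (F): F=GOYO U=GGOB R=WYWR D=RGYB L=WYOB
Query: B face = RRWB

Answer: R R W B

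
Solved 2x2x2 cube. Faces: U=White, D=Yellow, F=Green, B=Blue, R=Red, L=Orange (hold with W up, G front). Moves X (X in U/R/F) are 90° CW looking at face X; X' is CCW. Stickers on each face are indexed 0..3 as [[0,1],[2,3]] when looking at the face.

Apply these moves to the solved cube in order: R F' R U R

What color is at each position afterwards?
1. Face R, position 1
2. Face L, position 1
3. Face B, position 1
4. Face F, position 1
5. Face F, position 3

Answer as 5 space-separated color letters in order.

Answer: R O G W W

Derivation:
After move 1 (R): R=RRRR U=WGWG F=GYGY D=YBYB B=WBWB
After move 2 (F'): F=YYGG U=WGRR R=BRYR D=OOYB L=OGOW
After move 3 (R): R=YBRR U=WYRG F=YOGB D=OWYW B=RBGB
After move 4 (U): U=RWGY F=YBGB R=RBRR B=OGGB L=YOOW
After move 5 (R): R=RRRB U=RBGB F=YWGW D=OGYO B=YGWB
Query 1: R[1] = R
Query 2: L[1] = O
Query 3: B[1] = G
Query 4: F[1] = W
Query 5: F[3] = W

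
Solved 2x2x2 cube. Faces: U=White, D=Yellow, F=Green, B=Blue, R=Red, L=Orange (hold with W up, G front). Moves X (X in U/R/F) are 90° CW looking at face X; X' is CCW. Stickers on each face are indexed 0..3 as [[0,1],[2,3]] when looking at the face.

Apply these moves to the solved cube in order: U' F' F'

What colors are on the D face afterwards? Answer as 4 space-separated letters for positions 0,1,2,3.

After move 1 (U'): U=WWWW F=OOGG R=GGRR B=RRBB L=BBOO
After move 2 (F'): F=OGOG U=WWGR R=YGYR D=BOYY L=BWOW
After move 3 (F'): F=GGOO U=WWYY R=OGBR D=WWYY L=BROG
Query: D face = WWYY

Answer: W W Y Y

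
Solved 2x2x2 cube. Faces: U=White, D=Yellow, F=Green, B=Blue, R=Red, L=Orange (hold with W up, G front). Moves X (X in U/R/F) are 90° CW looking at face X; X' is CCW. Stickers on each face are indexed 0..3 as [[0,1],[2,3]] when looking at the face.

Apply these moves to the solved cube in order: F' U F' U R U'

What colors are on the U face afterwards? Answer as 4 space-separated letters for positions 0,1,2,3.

After move 1 (F'): F=GGGG U=WWRR R=YRYR D=OOYY L=OWOW
After move 2 (U): U=RWRW F=YRGG R=BBYR B=OWBB L=GGOW
After move 3 (F'): F=RGYG U=RWBY R=OBOR D=GWYY L=GWOR
After move 4 (U): U=BRYW F=OBYG R=OWOR B=GWBB L=RGOR
After move 5 (R): R=OORW U=BBYG F=OWYY D=GBYG B=WWRB
After move 6 (U'): U=BGBY F=RGYY R=OWRW B=OORB L=WWOR
Query: U face = BGBY

Answer: B G B Y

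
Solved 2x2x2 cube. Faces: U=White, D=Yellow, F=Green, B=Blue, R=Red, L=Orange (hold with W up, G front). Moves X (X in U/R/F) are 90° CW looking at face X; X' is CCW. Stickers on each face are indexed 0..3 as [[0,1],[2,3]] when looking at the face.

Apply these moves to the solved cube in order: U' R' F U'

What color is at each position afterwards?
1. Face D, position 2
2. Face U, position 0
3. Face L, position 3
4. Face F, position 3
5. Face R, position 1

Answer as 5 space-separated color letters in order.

After move 1 (U'): U=WWWW F=OOGG R=GGRR B=RRBB L=BBOO
After move 2 (R'): R=GRGR U=WBWR F=OWGW D=YOYG B=YRYB
After move 3 (F): F=GOWW U=WBOB R=WRRR D=GGYG L=BYOO
After move 4 (U'): U=BBWO F=BYWW R=GORR B=WRYB L=YROO
Query 1: D[2] = Y
Query 2: U[0] = B
Query 3: L[3] = O
Query 4: F[3] = W
Query 5: R[1] = O

Answer: Y B O W O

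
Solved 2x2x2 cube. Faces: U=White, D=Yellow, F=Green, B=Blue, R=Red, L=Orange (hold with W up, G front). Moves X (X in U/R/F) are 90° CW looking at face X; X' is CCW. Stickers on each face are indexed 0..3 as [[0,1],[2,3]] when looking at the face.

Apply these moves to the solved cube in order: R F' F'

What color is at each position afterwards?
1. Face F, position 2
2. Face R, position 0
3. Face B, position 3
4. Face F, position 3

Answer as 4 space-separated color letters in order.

After move 1 (R): R=RRRR U=WGWG F=GYGY D=YBYB B=WBWB
After move 2 (F'): F=YYGG U=WGRR R=BRYR D=OOYB L=OGOW
After move 3 (F'): F=YGYG U=WGBY R=OROR D=GWYB L=OROR
Query 1: F[2] = Y
Query 2: R[0] = O
Query 3: B[3] = B
Query 4: F[3] = G

Answer: Y O B G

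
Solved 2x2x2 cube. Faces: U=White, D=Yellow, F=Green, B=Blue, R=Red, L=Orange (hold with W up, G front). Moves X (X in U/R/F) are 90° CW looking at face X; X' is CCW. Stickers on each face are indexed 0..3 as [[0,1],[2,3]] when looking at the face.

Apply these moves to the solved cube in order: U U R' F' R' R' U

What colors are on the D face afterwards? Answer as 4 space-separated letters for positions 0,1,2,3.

After move 1 (U): U=WWWW F=RRGG R=BBRR B=OOBB L=GGOO
After move 2 (U): U=WWWW F=BBGG R=OORR B=GGBB L=RROO
After move 3 (R'): R=OROR U=WBWG F=BWGW D=YBYG B=YGYB
After move 4 (F'): F=WWBG U=WBOO R=BRYR D=ROYG L=RGOW
After move 5 (R'): R=RRBY U=WYOY F=WBBO D=RWYG B=GGOB
After move 6 (R'): R=RYRB U=WOOG F=WYBY D=RBYO B=GGWB
After move 7 (U): U=OWGO F=RYBY R=GGRB B=RGWB L=WYOW
Query: D face = RBYO

Answer: R B Y O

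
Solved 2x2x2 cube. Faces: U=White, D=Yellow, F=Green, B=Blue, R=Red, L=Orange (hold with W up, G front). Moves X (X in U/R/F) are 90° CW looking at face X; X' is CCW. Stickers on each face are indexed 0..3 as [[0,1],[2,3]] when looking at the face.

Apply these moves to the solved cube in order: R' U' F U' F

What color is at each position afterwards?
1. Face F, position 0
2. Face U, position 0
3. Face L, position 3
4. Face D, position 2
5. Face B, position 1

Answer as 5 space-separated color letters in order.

After move 1 (R'): R=RRRR U=WBWB F=GWGW D=YGYG B=YBYB
After move 2 (U'): U=BBWW F=OOGW R=GWRR B=RRYB L=YBOO
After move 3 (F): F=GOWO U=BBOB R=WWWR D=RGYG L=YYOG
After move 4 (U'): U=BBBO F=YYWO R=GOWR B=WWYB L=RROG
After move 5 (F): F=WYOY U=BBGR R=BOOR D=WGYG L=RROG
Query 1: F[0] = W
Query 2: U[0] = B
Query 3: L[3] = G
Query 4: D[2] = Y
Query 5: B[1] = W

Answer: W B G Y W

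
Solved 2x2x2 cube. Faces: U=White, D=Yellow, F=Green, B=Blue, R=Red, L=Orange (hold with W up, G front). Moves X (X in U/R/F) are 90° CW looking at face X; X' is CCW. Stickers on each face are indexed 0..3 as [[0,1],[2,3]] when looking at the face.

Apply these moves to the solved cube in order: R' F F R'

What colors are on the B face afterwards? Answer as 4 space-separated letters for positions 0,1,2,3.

After move 1 (R'): R=RRRR U=WBWB F=GWGW D=YGYG B=YBYB
After move 2 (F): F=GGWW U=WBOO R=WRBR D=RRYG L=OYOG
After move 3 (F): F=WGWG U=WBGY R=OROR D=BWYG L=OROR
After move 4 (R'): R=RROO U=WYGY F=WBWY D=BGYG B=GBWB
Query: B face = GBWB

Answer: G B W B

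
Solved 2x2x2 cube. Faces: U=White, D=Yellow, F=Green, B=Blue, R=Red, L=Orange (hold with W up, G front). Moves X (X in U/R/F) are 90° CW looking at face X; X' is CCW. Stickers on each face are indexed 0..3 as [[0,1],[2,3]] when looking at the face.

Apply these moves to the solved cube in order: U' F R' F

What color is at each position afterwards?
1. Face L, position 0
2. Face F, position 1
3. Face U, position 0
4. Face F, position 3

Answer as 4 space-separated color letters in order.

After move 1 (U'): U=WWWW F=OOGG R=GGRR B=RRBB L=BBOO
After move 2 (F): F=GOGO U=WWOB R=WGWR D=RGYY L=BYOY
After move 3 (R'): R=GRWW U=WBOR F=GWGB D=ROYO B=YRGB
After move 4 (F): F=GGBW U=WBYY R=ORRW D=WGYO L=BROO
Query 1: L[0] = B
Query 2: F[1] = G
Query 3: U[0] = W
Query 4: F[3] = W

Answer: B G W W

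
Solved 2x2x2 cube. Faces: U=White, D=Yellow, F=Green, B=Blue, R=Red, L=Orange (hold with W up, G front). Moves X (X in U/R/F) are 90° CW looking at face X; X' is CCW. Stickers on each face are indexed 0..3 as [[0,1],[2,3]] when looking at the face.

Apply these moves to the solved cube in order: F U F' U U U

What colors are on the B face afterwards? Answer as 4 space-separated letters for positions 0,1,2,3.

Answer: R B B B

Derivation:
After move 1 (F): F=GGGG U=WWOO R=WRWR D=RRYY L=OYOY
After move 2 (U): U=OWOW F=WRGG R=BBWR B=OYBB L=GGOY
After move 3 (F'): F=RGWG U=OWBW R=RBRR D=GYYY L=GWOO
After move 4 (U): U=BOWW F=RBWG R=OYRR B=GWBB L=RGOO
After move 5 (U): U=WBWO F=OYWG R=GWRR B=RGBB L=RBOO
After move 6 (U): U=WWOB F=GWWG R=RGRR B=RBBB L=OYOO
Query: B face = RBBB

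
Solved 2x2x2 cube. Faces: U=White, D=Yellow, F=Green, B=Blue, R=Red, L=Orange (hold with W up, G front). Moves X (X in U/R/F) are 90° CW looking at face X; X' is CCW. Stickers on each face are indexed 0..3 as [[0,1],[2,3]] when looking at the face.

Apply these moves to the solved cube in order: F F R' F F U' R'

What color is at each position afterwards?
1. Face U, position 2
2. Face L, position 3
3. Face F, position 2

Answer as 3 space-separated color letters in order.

After move 1 (F): F=GGGG U=WWOO R=WRWR D=RRYY L=OYOY
After move 2 (F): F=GGGG U=WWYY R=OROR D=WWYY L=OROR
After move 3 (R'): R=RROO U=WBYB F=GWGY D=WGYG B=YBWB
After move 4 (F): F=GGYW U=WBRR R=YRBO D=ORYG L=OWOG
After move 5 (F): F=YGWG U=WBGW R=RRRO D=BYYG L=OOOR
After move 6 (U'): U=BWWG F=OOWG R=YGRO B=RRWB L=YBOR
After move 7 (R'): R=GOYR U=BWWR F=OWWG D=BOYG B=GRYB
Query 1: U[2] = W
Query 2: L[3] = R
Query 3: F[2] = W

Answer: W R W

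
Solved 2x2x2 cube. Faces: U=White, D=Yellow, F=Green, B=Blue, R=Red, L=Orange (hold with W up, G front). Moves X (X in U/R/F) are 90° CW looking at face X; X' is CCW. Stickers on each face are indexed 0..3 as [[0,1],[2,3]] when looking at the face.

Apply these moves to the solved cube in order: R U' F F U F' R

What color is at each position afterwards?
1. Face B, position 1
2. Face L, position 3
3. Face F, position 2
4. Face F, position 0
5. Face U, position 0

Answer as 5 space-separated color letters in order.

After move 1 (R): R=RRRR U=WGWG F=GYGY D=YBYB B=WBWB
After move 2 (U'): U=GGWW F=OOGY R=GYRR B=RRWB L=WBOO
After move 3 (F): F=GOYO U=GGOB R=WYWR D=RGYB L=WYOB
After move 4 (F): F=YGOO U=GGBY R=OYBR D=WWYB L=WROG
After move 5 (U): U=BGYG F=OYOO R=RRBR B=WRWB L=YGOG
After move 6 (F'): F=YOOO U=BGRB R=WRWR D=GGYB L=YGOY
After move 7 (R): R=WWRR U=BORO F=YGOB D=GWYW B=BRGB
Query 1: B[1] = R
Query 2: L[3] = Y
Query 3: F[2] = O
Query 4: F[0] = Y
Query 5: U[0] = B

Answer: R Y O Y B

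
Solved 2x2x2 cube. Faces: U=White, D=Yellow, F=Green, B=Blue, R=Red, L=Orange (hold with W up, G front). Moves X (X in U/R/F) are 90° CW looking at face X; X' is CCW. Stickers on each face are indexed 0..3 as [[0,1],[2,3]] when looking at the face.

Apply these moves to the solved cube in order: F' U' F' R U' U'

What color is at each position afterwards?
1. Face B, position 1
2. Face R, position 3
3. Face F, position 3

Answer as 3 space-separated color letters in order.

Answer: W G Y

Derivation:
After move 1 (F'): F=GGGG U=WWRR R=YRYR D=OOYY L=OWOW
After move 2 (U'): U=WRWR F=OWGG R=GGYR B=YRBB L=BBOW
After move 3 (F'): F=WGOG U=WRGY R=OGOR D=BWYY L=BROW
After move 4 (R): R=OORG U=WGGG F=WWOY D=BBYY B=YRRB
After move 5 (U'): U=GGWG F=BROY R=WWRG B=OORB L=YROW
After move 6 (U'): U=GGGW F=YROY R=BRRG B=WWRB L=OOOW
Query 1: B[1] = W
Query 2: R[3] = G
Query 3: F[3] = Y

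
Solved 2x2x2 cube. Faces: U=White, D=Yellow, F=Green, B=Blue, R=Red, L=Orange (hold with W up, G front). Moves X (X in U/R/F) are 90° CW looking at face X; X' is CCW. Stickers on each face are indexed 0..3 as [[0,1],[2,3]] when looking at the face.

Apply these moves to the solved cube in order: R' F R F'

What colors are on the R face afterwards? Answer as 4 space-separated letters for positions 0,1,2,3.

Answer: Y W R R

Derivation:
After move 1 (R'): R=RRRR U=WBWB F=GWGW D=YGYG B=YBYB
After move 2 (F): F=GGWW U=WBOO R=WRBR D=RRYG L=OYOG
After move 3 (R): R=BWRR U=WGOW F=GRWG D=RYYY B=OBBB
After move 4 (F'): F=RGGW U=WGBR R=YWRR D=YGYY L=OWOO
Query: R face = YWRR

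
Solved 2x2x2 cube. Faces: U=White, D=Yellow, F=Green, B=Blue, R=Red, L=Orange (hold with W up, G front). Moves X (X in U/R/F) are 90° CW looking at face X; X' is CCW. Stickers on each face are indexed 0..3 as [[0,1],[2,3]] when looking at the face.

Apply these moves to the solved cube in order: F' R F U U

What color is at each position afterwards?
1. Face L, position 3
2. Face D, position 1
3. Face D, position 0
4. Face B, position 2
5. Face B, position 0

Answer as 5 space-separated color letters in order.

Answer: B Y R W G

Derivation:
After move 1 (F'): F=GGGG U=WWRR R=YRYR D=OOYY L=OWOW
After move 2 (R): R=YYRR U=WGRG F=GOGY D=OBYB B=RBWB
After move 3 (F): F=GGYO U=WGWW R=RYGR D=RYYB L=OOOB
After move 4 (U): U=WWWG F=RYYO R=RBGR B=OOWB L=GGOB
After move 5 (U): U=WWGW F=RBYO R=OOGR B=GGWB L=RYOB
Query 1: L[3] = B
Query 2: D[1] = Y
Query 3: D[0] = R
Query 4: B[2] = W
Query 5: B[0] = G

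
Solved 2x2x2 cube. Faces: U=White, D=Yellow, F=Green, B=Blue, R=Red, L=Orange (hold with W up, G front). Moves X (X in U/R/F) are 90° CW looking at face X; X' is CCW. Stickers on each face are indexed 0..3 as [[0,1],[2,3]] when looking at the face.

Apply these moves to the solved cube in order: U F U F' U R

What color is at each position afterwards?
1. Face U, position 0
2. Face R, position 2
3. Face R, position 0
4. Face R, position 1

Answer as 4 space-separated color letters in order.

After move 1 (U): U=WWWW F=RRGG R=BBRR B=OOBB L=GGOO
After move 2 (F): F=GRGR U=WWOG R=WBWR D=RBYY L=GYOY
After move 3 (U): U=OWGW F=WBGR R=OOWR B=GYBB L=GROY
After move 4 (F'): F=BRWG U=OWOW R=BORR D=RYYY L=GWOG
After move 5 (U): U=OOWW F=BOWG R=GYRR B=GWBB L=BROG
After move 6 (R): R=RGRY U=OOWG F=BYWY D=RBYG B=WWOB
Query 1: U[0] = O
Query 2: R[2] = R
Query 3: R[0] = R
Query 4: R[1] = G

Answer: O R R G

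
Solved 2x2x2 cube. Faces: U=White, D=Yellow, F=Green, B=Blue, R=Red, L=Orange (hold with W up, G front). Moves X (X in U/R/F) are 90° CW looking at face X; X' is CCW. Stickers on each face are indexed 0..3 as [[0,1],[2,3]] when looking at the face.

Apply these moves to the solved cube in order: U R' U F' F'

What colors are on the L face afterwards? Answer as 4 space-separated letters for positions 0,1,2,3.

After move 1 (U): U=WWWW F=RRGG R=BBRR B=OOBB L=GGOO
After move 2 (R'): R=BRBR U=WBWO F=RWGW D=YRYG B=YOYB
After move 3 (U): U=WWOB F=BRGW R=YOBR B=GGYB L=RWOO
After move 4 (F'): F=RWBG U=WWYB R=ROYR D=WOYG L=RBOO
After move 5 (F'): F=WGRB U=WWRY R=OOWR D=BOYG L=RBOY
Query: L face = RBOY

Answer: R B O Y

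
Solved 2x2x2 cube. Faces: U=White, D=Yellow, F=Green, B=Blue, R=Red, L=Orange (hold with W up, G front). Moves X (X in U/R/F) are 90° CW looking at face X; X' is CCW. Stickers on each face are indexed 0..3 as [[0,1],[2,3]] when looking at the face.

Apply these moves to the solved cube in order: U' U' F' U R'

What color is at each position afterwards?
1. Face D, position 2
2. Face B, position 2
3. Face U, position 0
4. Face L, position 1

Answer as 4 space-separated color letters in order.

Answer: Y O O G

Derivation:
After move 1 (U'): U=WWWW F=OOGG R=GGRR B=RRBB L=BBOO
After move 2 (U'): U=WWWW F=BBGG R=OORR B=GGBB L=RROO
After move 3 (F'): F=BGBG U=WWOR R=YOYR D=ROYY L=RWOW
After move 4 (U): U=OWRW F=YOBG R=GGYR B=RWBB L=BGOW
After move 5 (R'): R=GRGY U=OBRR F=YWBW D=ROYG B=YWOB
Query 1: D[2] = Y
Query 2: B[2] = O
Query 3: U[0] = O
Query 4: L[1] = G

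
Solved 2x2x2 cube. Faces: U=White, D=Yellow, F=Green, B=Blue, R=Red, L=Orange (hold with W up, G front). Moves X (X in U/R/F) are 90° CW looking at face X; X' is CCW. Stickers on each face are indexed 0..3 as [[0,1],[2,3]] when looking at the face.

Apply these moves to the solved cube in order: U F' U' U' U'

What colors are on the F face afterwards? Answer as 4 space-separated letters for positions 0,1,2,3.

Answer: Y B R G

Derivation:
After move 1 (U): U=WWWW F=RRGG R=BBRR B=OOBB L=GGOO
After move 2 (F'): F=RGRG U=WWBR R=YBYR D=GOYY L=GWOW
After move 3 (U'): U=WRWB F=GWRG R=RGYR B=YBBB L=OOOW
After move 4 (U'): U=RBWW F=OORG R=GWYR B=RGBB L=YBOW
After move 5 (U'): U=BWRW F=YBRG R=OOYR B=GWBB L=RGOW
Query: F face = YBRG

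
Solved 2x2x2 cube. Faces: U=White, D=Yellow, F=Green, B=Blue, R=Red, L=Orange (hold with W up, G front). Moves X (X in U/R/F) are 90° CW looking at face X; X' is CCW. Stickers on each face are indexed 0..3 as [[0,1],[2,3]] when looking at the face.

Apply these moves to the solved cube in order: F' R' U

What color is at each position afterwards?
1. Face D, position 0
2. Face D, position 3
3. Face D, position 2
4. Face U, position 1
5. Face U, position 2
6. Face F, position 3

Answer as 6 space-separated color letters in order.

After move 1 (F'): F=GGGG U=WWRR R=YRYR D=OOYY L=OWOW
After move 2 (R'): R=RRYY U=WBRB F=GWGR D=OGYG B=YBOB
After move 3 (U): U=RWBB F=RRGR R=YBYY B=OWOB L=GWOW
Query 1: D[0] = O
Query 2: D[3] = G
Query 3: D[2] = Y
Query 4: U[1] = W
Query 5: U[2] = B
Query 6: F[3] = R

Answer: O G Y W B R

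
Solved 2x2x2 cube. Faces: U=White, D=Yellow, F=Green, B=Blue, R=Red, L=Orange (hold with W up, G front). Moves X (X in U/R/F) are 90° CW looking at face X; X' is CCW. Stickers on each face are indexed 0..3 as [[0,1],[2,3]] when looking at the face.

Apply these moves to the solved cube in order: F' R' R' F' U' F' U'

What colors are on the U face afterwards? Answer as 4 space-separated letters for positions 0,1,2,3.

Answer: R O O B

Derivation:
After move 1 (F'): F=GGGG U=WWRR R=YRYR D=OOYY L=OWOW
After move 2 (R'): R=RRYY U=WBRB F=GWGR D=OGYG B=YBOB
After move 3 (R'): R=RYRY U=WORY F=GBGB D=OWYR B=GBGB
After move 4 (F'): F=BBGG U=WORR R=WYOY D=WWYR L=OYOR
After move 5 (U'): U=ORWR F=OYGG R=BBOY B=WYGB L=GBOR
After move 6 (F'): F=YGOG U=ORBO R=WBWY D=BRYR L=GROW
After move 7 (U'): U=ROOB F=GROG R=YGWY B=WBGB L=WYOW
Query: U face = ROOB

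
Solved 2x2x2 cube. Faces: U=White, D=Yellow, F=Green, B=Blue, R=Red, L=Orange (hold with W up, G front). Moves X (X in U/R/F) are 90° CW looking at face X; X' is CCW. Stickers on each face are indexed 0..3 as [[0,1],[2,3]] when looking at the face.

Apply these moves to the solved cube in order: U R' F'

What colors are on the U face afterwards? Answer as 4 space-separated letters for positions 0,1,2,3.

After move 1 (U): U=WWWW F=RRGG R=BBRR B=OOBB L=GGOO
After move 2 (R'): R=BRBR U=WBWO F=RWGW D=YRYG B=YOYB
After move 3 (F'): F=WWRG U=WBBB R=RRYR D=GOYG L=GOOW
Query: U face = WBBB

Answer: W B B B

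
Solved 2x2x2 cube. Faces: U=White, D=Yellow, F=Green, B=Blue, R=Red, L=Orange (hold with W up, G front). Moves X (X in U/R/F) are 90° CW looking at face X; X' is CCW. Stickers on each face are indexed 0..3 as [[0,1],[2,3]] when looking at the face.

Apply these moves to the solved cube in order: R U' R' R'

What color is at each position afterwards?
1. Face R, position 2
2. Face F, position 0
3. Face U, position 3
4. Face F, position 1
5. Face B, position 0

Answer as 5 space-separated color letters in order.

Answer: Y O B W Y

Derivation:
After move 1 (R): R=RRRR U=WGWG F=GYGY D=YBYB B=WBWB
After move 2 (U'): U=GGWW F=OOGY R=GYRR B=RRWB L=WBOO
After move 3 (R'): R=YRGR U=GWWR F=OGGW D=YOYY B=BRBB
After move 4 (R'): R=RRYG U=GBWB F=OWGR D=YGYW B=YROB
Query 1: R[2] = Y
Query 2: F[0] = O
Query 3: U[3] = B
Query 4: F[1] = W
Query 5: B[0] = Y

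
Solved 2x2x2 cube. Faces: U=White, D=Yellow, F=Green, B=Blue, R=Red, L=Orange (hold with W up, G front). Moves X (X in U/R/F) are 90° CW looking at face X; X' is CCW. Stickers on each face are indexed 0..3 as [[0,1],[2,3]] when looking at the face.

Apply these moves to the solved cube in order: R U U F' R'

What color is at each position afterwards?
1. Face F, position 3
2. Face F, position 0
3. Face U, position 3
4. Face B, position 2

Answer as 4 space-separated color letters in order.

After move 1 (R): R=RRRR U=WGWG F=GYGY D=YBYB B=WBWB
After move 2 (U): U=WWGG F=RRGY R=WBRR B=OOWB L=GYOO
After move 3 (U): U=GWGW F=WBGY R=OORR B=GYWB L=RROO
After move 4 (F'): F=BYWG U=GWOR R=BOYR D=ROYB L=RWOG
After move 5 (R'): R=ORBY U=GWOG F=BWWR D=RYYG B=BYOB
Query 1: F[3] = R
Query 2: F[0] = B
Query 3: U[3] = G
Query 4: B[2] = O

Answer: R B G O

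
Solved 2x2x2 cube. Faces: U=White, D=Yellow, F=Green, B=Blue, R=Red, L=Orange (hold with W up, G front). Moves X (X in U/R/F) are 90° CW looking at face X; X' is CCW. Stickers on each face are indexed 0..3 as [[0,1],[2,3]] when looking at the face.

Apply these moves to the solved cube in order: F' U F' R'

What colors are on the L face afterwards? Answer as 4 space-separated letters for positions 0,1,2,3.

After move 1 (F'): F=GGGG U=WWRR R=YRYR D=OOYY L=OWOW
After move 2 (U): U=RWRW F=YRGG R=BBYR B=OWBB L=GGOW
After move 3 (F'): F=RGYG U=RWBY R=OBOR D=GWYY L=GWOR
After move 4 (R'): R=BROO U=RBBO F=RWYY D=GGYG B=YWWB
Query: L face = GWOR

Answer: G W O R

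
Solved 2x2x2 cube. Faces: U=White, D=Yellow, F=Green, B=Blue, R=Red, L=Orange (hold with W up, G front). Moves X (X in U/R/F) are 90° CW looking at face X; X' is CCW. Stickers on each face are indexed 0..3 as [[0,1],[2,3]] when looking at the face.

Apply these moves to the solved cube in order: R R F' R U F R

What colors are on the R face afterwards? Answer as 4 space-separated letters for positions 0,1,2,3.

After move 1 (R): R=RRRR U=WGWG F=GYGY D=YBYB B=WBWB
After move 2 (R): R=RRRR U=WYWY F=GBGB D=YWYW B=GBGB
After move 3 (F'): F=BBGG U=WYRR R=WRYR D=OOYW L=OYOW
After move 4 (R): R=YWRR U=WBRG F=BOGW D=OGYG B=RBYB
After move 5 (U): U=RWGB F=YWGW R=RBRR B=OYYB L=BOOW
After move 6 (F): F=GYWW U=RWWO R=GBBR D=RRYG L=BOOG
After move 7 (R): R=BGRB U=RYWW F=GRWG D=RYYO B=OYWB
Query: R face = BGRB

Answer: B G R B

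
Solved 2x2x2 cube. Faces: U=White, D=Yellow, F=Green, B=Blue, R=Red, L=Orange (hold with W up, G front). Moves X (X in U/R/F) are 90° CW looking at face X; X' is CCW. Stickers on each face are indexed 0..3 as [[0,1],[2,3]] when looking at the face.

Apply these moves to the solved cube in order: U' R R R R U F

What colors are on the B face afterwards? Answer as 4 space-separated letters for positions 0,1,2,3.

After move 1 (U'): U=WWWW F=OOGG R=GGRR B=RRBB L=BBOO
After move 2 (R): R=RGRG U=WOWG F=OYGY D=YBYR B=WRWB
After move 3 (R): R=RRGG U=WYWY F=OBGR D=YWYW B=GROB
After move 4 (R): R=GRGR U=WBWR F=OWGW D=YOYG B=YRYB
After move 5 (R): R=GGRR U=WWWW F=OOGG D=YYYY B=RRBB
After move 6 (U): U=WWWW F=GGGG R=RRRR B=BBBB L=OOOO
After move 7 (F): F=GGGG U=WWOO R=WRWR D=RRYY L=OYOY
Query: B face = BBBB

Answer: B B B B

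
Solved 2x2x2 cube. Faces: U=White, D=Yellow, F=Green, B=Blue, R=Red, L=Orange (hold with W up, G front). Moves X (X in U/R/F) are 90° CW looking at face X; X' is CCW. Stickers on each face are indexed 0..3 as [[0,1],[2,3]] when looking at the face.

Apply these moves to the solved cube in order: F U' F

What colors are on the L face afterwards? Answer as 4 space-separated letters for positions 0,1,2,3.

After move 1 (F): F=GGGG U=WWOO R=WRWR D=RRYY L=OYOY
After move 2 (U'): U=WOWO F=OYGG R=GGWR B=WRBB L=BBOY
After move 3 (F): F=GOGY U=WOYB R=WGOR D=WGYY L=BROR
Query: L face = BROR

Answer: B R O R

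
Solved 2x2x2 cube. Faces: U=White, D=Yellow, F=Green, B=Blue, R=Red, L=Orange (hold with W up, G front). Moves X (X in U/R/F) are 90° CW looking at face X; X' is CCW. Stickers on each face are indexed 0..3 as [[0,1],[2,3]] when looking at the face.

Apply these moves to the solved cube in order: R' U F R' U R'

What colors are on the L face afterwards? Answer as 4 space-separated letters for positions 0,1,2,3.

After move 1 (R'): R=RRRR U=WBWB F=GWGW D=YGYG B=YBYB
After move 2 (U): U=WWBB F=RRGW R=YBRR B=OOYB L=GWOO
After move 3 (F): F=GRWR U=WWOW R=BBBR D=RYYG L=GYOG
After move 4 (R'): R=BRBB U=WYOO F=GWWW D=RRYR B=GOYB
After move 5 (U): U=OWOY F=BRWW R=GOBB B=GYYB L=GWOG
After move 6 (R'): R=OBGB U=OYOG F=BWWY D=RRYW B=RYRB
Query: L face = GWOG

Answer: G W O G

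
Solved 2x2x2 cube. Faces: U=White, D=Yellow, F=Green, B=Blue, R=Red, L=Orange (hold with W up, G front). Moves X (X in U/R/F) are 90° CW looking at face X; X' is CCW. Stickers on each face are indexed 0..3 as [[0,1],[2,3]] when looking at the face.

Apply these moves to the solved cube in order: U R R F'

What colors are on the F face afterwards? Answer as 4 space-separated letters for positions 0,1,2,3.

Answer: B O R G

Derivation:
After move 1 (U): U=WWWW F=RRGG R=BBRR B=OOBB L=GGOO
After move 2 (R): R=RBRB U=WRWG F=RYGY D=YBYO B=WOWB
After move 3 (R): R=RRBB U=WYWY F=RBGO D=YWYW B=GORB
After move 4 (F'): F=BORG U=WYRB R=WRYB D=GOYW L=GYOW
Query: F face = BORG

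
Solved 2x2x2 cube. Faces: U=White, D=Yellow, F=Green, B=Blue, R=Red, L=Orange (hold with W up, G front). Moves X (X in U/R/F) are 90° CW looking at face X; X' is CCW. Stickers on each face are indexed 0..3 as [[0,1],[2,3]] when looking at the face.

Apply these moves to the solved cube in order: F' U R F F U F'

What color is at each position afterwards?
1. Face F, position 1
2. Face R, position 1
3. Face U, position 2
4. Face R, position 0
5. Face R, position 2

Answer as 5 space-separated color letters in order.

After move 1 (F'): F=GGGG U=WWRR R=YRYR D=OOYY L=OWOW
After move 2 (U): U=RWRW F=YRGG R=BBYR B=OWBB L=GGOW
After move 3 (R): R=YBRB U=RRRG F=YOGY D=OBYO B=WWWB
After move 4 (F): F=GYYO U=RRWG R=RBGB D=RYYO L=GOOB
After move 5 (F): F=YGOY U=RRBO R=WBGB D=GRYO L=GROY
After move 6 (U): U=BROR F=WBOY R=WWGB B=GRWB L=YGOY
After move 7 (F'): F=BYWO U=BRWG R=RWGB D=GYYO L=YROO
Query 1: F[1] = Y
Query 2: R[1] = W
Query 3: U[2] = W
Query 4: R[0] = R
Query 5: R[2] = G

Answer: Y W W R G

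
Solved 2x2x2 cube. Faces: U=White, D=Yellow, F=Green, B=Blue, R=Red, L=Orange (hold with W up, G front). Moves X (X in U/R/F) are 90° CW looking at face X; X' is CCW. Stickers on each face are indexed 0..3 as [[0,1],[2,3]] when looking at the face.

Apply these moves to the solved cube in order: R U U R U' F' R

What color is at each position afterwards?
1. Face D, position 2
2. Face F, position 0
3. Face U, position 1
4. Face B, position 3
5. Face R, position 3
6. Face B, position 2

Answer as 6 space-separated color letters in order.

Answer: Y R B B B Y

Derivation:
After move 1 (R): R=RRRR U=WGWG F=GYGY D=YBYB B=WBWB
After move 2 (U): U=WWGG F=RRGY R=WBRR B=OOWB L=GYOO
After move 3 (U): U=GWGW F=WBGY R=OORR B=GYWB L=RROO
After move 4 (R): R=RORO U=GBGY F=WBGB D=YWYG B=WYWB
After move 5 (U'): U=BYGG F=RRGB R=WBRO B=ROWB L=WYOO
After move 6 (F'): F=RBRG U=BYWR R=WBYO D=YOYG L=WGOG
After move 7 (R): R=YWOB U=BBWG F=RORG D=YWYR B=ROYB
Query 1: D[2] = Y
Query 2: F[0] = R
Query 3: U[1] = B
Query 4: B[3] = B
Query 5: R[3] = B
Query 6: B[2] = Y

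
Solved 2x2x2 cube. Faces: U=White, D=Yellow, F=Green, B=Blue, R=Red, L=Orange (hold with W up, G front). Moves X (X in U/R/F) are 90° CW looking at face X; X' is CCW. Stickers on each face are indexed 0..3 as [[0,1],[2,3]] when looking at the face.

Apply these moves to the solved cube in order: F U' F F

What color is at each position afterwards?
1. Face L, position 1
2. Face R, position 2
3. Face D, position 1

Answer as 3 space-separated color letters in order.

Answer: W B W

Derivation:
After move 1 (F): F=GGGG U=WWOO R=WRWR D=RRYY L=OYOY
After move 2 (U'): U=WOWO F=OYGG R=GGWR B=WRBB L=BBOY
After move 3 (F): F=GOGY U=WOYB R=WGOR D=WGYY L=BROR
After move 4 (F): F=GGYO U=WORR R=YGBR D=OWYY L=BWOG
Query 1: L[1] = W
Query 2: R[2] = B
Query 3: D[1] = W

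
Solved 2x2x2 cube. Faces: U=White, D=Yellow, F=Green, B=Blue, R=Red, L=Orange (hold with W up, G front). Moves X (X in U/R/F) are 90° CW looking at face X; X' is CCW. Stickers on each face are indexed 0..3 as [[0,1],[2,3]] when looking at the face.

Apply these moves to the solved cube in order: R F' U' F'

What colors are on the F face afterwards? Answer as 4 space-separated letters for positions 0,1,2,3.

After move 1 (R): R=RRRR U=WGWG F=GYGY D=YBYB B=WBWB
After move 2 (F'): F=YYGG U=WGRR R=BRYR D=OOYB L=OGOW
After move 3 (U'): U=GRWR F=OGGG R=YYYR B=BRWB L=WBOW
After move 4 (F'): F=GGOG U=GRYY R=OYOR D=BWYB L=WROW
Query: F face = GGOG

Answer: G G O G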